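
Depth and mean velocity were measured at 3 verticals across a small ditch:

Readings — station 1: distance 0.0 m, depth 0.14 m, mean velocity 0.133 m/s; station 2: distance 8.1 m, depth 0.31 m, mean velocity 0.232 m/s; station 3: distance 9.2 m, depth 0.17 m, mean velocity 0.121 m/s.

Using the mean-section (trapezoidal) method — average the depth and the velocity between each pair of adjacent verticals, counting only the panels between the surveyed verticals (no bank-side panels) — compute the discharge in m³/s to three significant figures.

0.379 m³/s

Panel 1-2: Δb = 8.1 m, d̄ = (0.14+0.31)/2 = 0.225, v̄ = (0.133+0.232)/2 = 0.1825 → q = 8.1×0.225×0.1825 = 0.3326 m³/s
Panel 2-3: Δb = 1.1 m, d̄ = (0.31+0.17)/2 = 0.24, v̄ = (0.232+0.121)/2 = 0.1765 → q = 1.1×0.24×0.1765 = 0.04660 m³/s
Q = Σ q = 0.3792 m³/s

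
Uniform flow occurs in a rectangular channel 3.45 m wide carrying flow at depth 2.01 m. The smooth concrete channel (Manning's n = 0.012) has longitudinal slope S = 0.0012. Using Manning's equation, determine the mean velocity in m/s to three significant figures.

2.75 m/s

A = b·y = 3.45 × 2.01 = 6.935 m²
P = b + 2y = 3.45 + 2×2.01 = 7.470 m
R = A/P = 6.935/7.470 = 0.9283 m
Q = (1/n)·A·R^(2/3)·S^(1/2) = (1/0.012) × 6.935 × 0.9283^(2/3) × 0.0012^(1/2) = 19.05 m³/s
V = Q/A = 19.05/6.935 = 2.747 m/s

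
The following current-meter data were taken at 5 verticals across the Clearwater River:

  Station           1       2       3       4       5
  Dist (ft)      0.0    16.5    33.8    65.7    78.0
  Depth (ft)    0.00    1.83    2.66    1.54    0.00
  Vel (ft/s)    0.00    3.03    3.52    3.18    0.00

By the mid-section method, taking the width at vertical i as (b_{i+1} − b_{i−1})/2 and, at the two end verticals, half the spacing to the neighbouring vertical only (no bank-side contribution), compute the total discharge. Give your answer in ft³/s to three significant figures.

432 ft³/s

w_2 = (33.8 − 0.0)/2 = 16.9 ft; q_2 = 3.03 × 1.83 × 16.9 = 93.71 ft³/s
w_3 = (65.7 − 16.5)/2 = 24.6 ft; q_3 = 3.52 × 2.66 × 24.6 = 230.3 ft³/s
w_4 = (78.0 − 33.8)/2 = 22.1 ft; q_4 = 3.18 × 1.54 × 22.1 = 108.2 ft³/s
Stations 1, 5 contribute zero (depth or velocity is 0).
Q = Σ qᵢ = 432.3 ft³/s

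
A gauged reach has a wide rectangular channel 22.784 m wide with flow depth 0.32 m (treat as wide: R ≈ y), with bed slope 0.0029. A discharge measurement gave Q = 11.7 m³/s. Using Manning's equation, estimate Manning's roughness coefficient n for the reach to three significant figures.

0.0157

A = b·y = 22.784 × 0.32 = 7.291 m²
Wide channel: R ≈ y = 0.32 m
n = (1/Q)·A·R^(2/3)·S^(1/2) = (1/11.7) × 7.291 × 0.4678 × 0.05385 = 0.01570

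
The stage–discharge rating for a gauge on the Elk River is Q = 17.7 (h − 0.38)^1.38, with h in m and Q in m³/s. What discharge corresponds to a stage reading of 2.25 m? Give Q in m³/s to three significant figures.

Q = 17.7 × (2.25 − 0.38)^1.38 = 17.7 × 1.87^1.38 = 41.99 m³/s

42.0 m³/s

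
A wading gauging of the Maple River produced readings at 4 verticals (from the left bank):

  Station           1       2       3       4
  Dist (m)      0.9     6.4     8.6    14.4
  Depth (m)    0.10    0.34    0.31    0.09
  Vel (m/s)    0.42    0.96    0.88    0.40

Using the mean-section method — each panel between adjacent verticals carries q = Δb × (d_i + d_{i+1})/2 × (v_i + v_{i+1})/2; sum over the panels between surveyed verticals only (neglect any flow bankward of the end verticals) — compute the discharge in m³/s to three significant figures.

2.24 m³/s

Panel 1-2: Δb = 5.5 m, d̄ = (0.10+0.34)/2 = 0.22, v̄ = (0.42+0.96)/2 = 0.69 → q = 5.5×0.22×0.69 = 0.8349 m³/s
Panel 2-3: Δb = 2.2 m, d̄ = (0.34+0.31)/2 = 0.325, v̄ = (0.96+0.88)/2 = 0.92 → q = 2.2×0.325×0.92 = 0.6578 m³/s
Panel 3-4: Δb = 5.8 m, d̄ = (0.31+0.09)/2 = 0.2, v̄ = (0.88+0.40)/2 = 0.64 → q = 5.8×0.2×0.64 = 0.7424 m³/s
Q = Σ q = 2.235 m³/s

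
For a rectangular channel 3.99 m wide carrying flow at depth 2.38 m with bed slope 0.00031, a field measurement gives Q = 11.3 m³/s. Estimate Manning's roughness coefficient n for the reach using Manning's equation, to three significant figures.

A = b·y = 3.99 × 2.38 = 9.496 m²
P = b + 2y = 3.99 + 2×2.38 = 8.750 m
R = A/P = 9.496/8.750 = 1.085 m
n = (1/Q)·A·R^(2/3)·S^(1/2) = (1/11.3) × 9.496 × 1.056 × 0.01761 = 0.01563

0.0156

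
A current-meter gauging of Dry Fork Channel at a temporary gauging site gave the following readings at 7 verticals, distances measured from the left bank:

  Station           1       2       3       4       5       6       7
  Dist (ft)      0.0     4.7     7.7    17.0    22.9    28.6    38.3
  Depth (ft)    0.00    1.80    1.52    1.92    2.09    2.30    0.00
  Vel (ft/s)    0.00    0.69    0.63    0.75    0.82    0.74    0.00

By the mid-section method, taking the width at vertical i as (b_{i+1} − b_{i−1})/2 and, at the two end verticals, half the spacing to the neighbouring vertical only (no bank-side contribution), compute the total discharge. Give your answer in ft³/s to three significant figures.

w_2 = (7.7 − 0.0)/2 = 3.85 ft; q_2 = 0.69 × 1.80 × 3.85 = 4.782 ft³/s
w_3 = (17.0 − 4.7)/2 = 6.15 ft; q_3 = 0.63 × 1.52 × 6.15 = 5.889 ft³/s
w_4 = (22.9 − 7.7)/2 = 7.6 ft; q_4 = 0.75 × 1.92 × 7.6 = 10.94 ft³/s
w_5 = (28.6 − 17.0)/2 = 5.8 ft; q_5 = 0.82 × 2.09 × 5.8 = 9.940 ft³/s
w_6 = (38.3 − 22.9)/2 = 7.7 ft; q_6 = 0.74 × 2.30 × 7.7 = 13.11 ft³/s
Stations 1, 7 contribute zero (depth or velocity is 0).
Q = Σ qᵢ = 44.66 ft³/s

44.7 ft³/s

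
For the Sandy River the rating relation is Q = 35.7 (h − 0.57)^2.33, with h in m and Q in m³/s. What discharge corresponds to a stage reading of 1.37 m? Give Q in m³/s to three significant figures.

Q = 35.7 × (1.37 − 0.57)^2.33 = 35.7 × 0.8^2.33 = 21.23 m³/s

21.2 m³/s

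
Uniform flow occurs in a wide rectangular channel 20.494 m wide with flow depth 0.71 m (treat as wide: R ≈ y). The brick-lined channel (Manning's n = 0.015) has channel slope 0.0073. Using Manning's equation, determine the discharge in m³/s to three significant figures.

66.0 m³/s

A = b·y = 20.494 × 0.71 = 14.55 m²
Wide channel: R ≈ y = 0.71 m
Q = (1/n)·A·R^(2/3)·S^(1/2) = (1/0.015) × 14.55 × 0.7100^(2/3) × 0.0073^(1/2) = 65.96 m³/s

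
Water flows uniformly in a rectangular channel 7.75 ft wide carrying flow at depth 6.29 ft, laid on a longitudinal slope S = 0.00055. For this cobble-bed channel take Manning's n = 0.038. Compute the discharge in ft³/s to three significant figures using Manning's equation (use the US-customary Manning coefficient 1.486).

A = b·y = 7.75 × 6.29 = 48.75 ft²
P = b + 2y = 7.75 + 2×6.29 = 20.33 ft
R = A/P = 48.75/20.33 = 2.398 ft
Q = (1.486/n)·A·R^(2/3)·S^(1/2) = (1.486/0.038) × 48.75 × 2.398^(2/3) × 0.00055^(1/2) = 80.09 ft³/s

80.1 ft³/s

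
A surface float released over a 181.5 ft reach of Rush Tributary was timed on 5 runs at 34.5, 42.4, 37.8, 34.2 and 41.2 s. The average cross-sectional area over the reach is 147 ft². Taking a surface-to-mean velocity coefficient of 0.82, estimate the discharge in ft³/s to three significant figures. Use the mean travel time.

t̄ = (34.5 + 42.4 + 37.8 + 34.2 + 41.2) / 5 = 38.02 s
v_surface = L / t̄ = 181.5 / 38.02 = 4.774 ft/s
v_mean = 0.82 × 4.774 = 3.915 ft/s
Q = A × v_mean = 147 × 3.915 = 575.4 ft³/s

575 ft³/s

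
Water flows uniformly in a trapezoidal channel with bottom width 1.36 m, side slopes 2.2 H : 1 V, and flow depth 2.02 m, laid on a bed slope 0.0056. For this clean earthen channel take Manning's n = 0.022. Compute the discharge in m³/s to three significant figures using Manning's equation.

A = (b + z·y)·y = (1.36 + 2.2×2.02)×2.02 = 11.72 m²
P = b + 2y√(1+z²) = 1.36 + 2×2.02×√(1+2.2²) = 11.12 m
R = A/P = 11.72/11.12 = 1.054 m
Q = (1/n)·A·R^(2/3)·S^(1/2) = (1/0.022) × 11.72 × 1.054^(2/3) × 0.0056^(1/2) = 41.30 m³/s

41.3 m³/s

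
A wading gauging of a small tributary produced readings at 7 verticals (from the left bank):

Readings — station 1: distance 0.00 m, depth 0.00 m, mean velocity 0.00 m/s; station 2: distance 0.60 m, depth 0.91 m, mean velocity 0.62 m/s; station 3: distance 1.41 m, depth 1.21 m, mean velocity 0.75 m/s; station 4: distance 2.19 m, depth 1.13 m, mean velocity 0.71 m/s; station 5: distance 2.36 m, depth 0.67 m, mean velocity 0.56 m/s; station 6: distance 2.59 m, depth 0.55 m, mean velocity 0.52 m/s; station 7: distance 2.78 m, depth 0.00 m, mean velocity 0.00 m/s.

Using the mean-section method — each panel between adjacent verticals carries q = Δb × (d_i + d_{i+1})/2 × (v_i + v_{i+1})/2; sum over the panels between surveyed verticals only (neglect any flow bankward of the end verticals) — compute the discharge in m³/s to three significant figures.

1.53 m³/s

Panel 1-2: Δb = 0.6 m, d̄ = (0.00+0.91)/2 = 0.455, v̄ = (0.00+0.62)/2 = 0.31 → q = 0.6×0.455×0.31 = 0.08463 m³/s
Panel 2-3: Δb = 0.81 m, d̄ = (0.91+1.21)/2 = 1.06, v̄ = (0.62+0.75)/2 = 0.685 → q = 0.81×1.06×0.685 = 0.5881 m³/s
Panel 3-4: Δb = 0.78 m, d̄ = (1.21+1.13)/2 = 1.17, v̄ = (0.75+0.71)/2 = 0.73 → q = 0.78×1.17×0.73 = 0.6662 m³/s
Panel 4-5: Δb = 0.17 m, d̄ = (1.13+0.67)/2 = 0.9, v̄ = (0.71+0.56)/2 = 0.635 → q = 0.17×0.9×0.635 = 0.09716 m³/s
Panel 5-6: Δb = 0.23 m, d̄ = (0.67+0.55)/2 = 0.61, v̄ = (0.56+0.52)/2 = 0.54 → q = 0.23×0.61×0.54 = 0.07576 m³/s
Panel 6-7: Δb = 0.19 m, d̄ = (0.55+0.00)/2 = 0.275, v̄ = (0.52+0.00)/2 = 0.26 → q = 0.19×0.275×0.26 = 0.01359 m³/s
Q = Σ q = 1.525 m³/s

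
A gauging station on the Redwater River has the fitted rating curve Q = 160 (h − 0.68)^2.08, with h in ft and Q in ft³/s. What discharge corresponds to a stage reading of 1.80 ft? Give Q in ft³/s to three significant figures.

Q = 160 × (1.80 − 0.68)^2.08 = 160 × 1.12^2.08 = 202.5 ft³/s

203 ft³/s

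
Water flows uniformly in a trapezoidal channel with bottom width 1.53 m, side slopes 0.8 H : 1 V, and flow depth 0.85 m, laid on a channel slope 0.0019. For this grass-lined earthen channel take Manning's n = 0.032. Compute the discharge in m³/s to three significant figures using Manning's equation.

1.63 m³/s

A = (b + z·y)·y = (1.53 + 0.8×0.85)×0.85 = 1.879 m²
P = b + 2y√(1+z²) = 1.53 + 2×0.85×√(1+0.8²) = 3.707 m
R = A/P = 1.879/3.707 = 0.5067 m
Q = (1/n)·A·R^(2/3)·S^(1/2) = (1/0.032) × 1.879 × 0.5067^(2/3) × 0.0019^(1/2) = 1.626 m³/s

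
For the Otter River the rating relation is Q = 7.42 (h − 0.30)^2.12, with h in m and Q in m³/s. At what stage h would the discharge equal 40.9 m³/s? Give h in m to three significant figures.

h − h₀ = (Q/C)^(1/b) = (40.9/7.42)^(1/2.12) = 2.237 m
h = 0.30 + 2.237 = 2.537 m

2.54 m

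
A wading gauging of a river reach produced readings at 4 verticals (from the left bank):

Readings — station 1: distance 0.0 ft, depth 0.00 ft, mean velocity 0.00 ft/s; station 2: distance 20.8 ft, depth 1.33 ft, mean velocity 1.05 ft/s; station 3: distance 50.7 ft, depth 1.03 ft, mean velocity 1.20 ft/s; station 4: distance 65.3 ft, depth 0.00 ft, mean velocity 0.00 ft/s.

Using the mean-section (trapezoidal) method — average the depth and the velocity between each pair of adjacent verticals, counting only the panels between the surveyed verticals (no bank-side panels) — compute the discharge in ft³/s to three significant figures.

51.5 ft³/s

Panel 1-2: Δb = 20.8 ft, d̄ = (0.00+1.33)/2 = 0.665, v̄ = (0.00+1.05)/2 = 0.525 → q = 20.8×0.665×0.525 = 7.262 ft³/s
Panel 2-3: Δb = 29.9 ft, d̄ = (1.33+1.03)/2 = 1.18, v̄ = (1.05+1.20)/2 = 1.125 → q = 29.9×1.18×1.125 = 39.69 ft³/s
Panel 3-4: Δb = 14.6 ft, d̄ = (1.03+0.00)/2 = 0.515, v̄ = (1.20+0.00)/2 = 0.6 → q = 14.6×0.515×0.6 = 4.511 ft³/s
Q = Σ q = 51.47 ft³/s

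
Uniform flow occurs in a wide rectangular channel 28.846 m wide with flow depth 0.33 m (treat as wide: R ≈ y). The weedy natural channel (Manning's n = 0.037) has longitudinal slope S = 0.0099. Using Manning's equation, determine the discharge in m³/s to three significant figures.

A = b·y = 28.846 × 0.33 = 9.519 m²
Wide channel: R ≈ y = 0.33 m
Q = (1/n)·A·R^(2/3)·S^(1/2) = (1/0.037) × 9.519 × 0.3300^(2/3) × 0.0099^(1/2) = 12.22 m³/s

12.2 m³/s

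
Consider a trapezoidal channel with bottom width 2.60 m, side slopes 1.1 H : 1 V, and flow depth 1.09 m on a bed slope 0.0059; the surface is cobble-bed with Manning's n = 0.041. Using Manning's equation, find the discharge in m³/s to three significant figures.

6.17 m³/s

A = (b + z·y)·y = (2.60 + 1.1×1.09)×1.09 = 4.141 m²
P = b + 2y√(1+z²) = 2.60 + 2×1.09×√(1+1.1²) = 5.841 m
R = A/P = 4.141/5.841 = 0.7090 m
Q = (1/n)·A·R^(2/3)·S^(1/2) = (1/0.041) × 4.141 × 0.7090^(2/3) × 0.0059^(1/2) = 6.168 m³/s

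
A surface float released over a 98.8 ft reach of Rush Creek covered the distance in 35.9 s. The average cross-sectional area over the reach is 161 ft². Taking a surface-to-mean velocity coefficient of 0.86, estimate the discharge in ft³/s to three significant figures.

381 ft³/s

v_surface = L / t̄ = 98.8 / 35.9 = 2.752 ft/s
v_mean = 0.86 × 2.752 = 2.367 ft/s
Q = A × v_mean = 161 × 2.367 = 381.1 ft³/s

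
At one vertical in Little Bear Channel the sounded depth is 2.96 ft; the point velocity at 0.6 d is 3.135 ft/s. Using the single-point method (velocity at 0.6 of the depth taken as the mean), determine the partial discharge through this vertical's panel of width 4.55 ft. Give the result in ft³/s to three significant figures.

42.2 ft³/s

v̄ = v₀.₆ = 3.135 ft/s
q = v̄ × d × w = 3.135 × 2.96 × 4.55 = 42.22 ft³/s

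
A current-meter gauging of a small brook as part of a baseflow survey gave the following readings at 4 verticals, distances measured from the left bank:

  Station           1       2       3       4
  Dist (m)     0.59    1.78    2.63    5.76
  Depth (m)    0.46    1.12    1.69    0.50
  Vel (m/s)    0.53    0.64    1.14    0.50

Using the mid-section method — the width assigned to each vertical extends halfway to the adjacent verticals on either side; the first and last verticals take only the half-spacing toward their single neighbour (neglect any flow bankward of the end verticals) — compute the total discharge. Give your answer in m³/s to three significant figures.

5.10 m³/s

w_1 = (1.78 − 0.59)/2 = 0.595 m; q_1 = 0.53 × 0.46 × 0.595 = 0.1451 m³/s
w_2 = (2.63 − 0.59)/2 = 1.02 m; q_2 = 0.64 × 1.12 × 1.02 = 0.7311 m³/s
w_3 = (5.76 − 1.78)/2 = 1.99 m; q_3 = 1.14 × 1.69 × 1.99 = 3.834 m³/s
w_4 = (5.76 − 2.63)/2 = 1.565 m; q_4 = 0.50 × 0.50 × 1.565 = 0.3913 m³/s
Q = Σ qᵢ = 5.101 m³/s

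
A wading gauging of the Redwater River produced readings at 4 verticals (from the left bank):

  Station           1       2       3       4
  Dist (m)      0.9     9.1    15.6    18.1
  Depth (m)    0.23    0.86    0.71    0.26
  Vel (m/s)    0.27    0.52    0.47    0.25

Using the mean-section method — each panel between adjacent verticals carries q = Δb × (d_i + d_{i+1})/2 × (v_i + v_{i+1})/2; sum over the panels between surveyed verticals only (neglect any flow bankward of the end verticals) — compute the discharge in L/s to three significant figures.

Panel 1-2: Δb = 8.2 m, d̄ = (0.23+0.86)/2 = 0.545, v̄ = (0.27+0.52)/2 = 0.395 → q = 8.2×0.545×0.395 = 1.765 m³/s
Panel 2-3: Δb = 6.5 m, d̄ = (0.86+0.71)/2 = 0.785, v̄ = (0.52+0.47)/2 = 0.495 → q = 6.5×0.785×0.495 = 2.526 m³/s
Panel 3-4: Δb = 2.5 m, d̄ = (0.71+0.26)/2 = 0.485, v̄ = (0.47+0.25)/2 = 0.36 → q = 2.5×0.485×0.36 = 0.4365 m³/s
Q = Σ q = 4.727 m³/s
= 4.727 × 1000 = 4727 L/s

4730 L/s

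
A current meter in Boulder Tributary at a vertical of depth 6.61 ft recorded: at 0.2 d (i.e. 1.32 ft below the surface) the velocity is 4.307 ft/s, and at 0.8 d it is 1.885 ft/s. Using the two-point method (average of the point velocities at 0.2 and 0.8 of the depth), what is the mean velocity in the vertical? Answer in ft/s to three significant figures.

v̄ = (4.307 + 1.885) / 2 = 3.096 ft/s

3.10 ft/s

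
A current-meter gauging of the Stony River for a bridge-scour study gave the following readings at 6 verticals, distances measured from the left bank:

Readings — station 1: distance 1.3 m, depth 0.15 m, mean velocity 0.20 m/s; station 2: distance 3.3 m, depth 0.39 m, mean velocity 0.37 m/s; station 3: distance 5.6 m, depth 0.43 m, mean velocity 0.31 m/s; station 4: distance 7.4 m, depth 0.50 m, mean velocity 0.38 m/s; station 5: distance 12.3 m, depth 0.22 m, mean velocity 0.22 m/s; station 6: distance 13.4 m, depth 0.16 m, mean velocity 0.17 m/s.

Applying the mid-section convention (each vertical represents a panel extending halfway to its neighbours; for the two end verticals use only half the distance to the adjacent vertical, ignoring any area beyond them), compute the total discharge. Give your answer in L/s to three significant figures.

1410 L/s

w_1 = (3.3 − 1.3)/2 = 1 m; q_1 = 0.20 × 0.15 × 1 = 0.03000 m³/s
w_2 = (5.6 − 1.3)/2 = 2.15 m; q_2 = 0.37 × 0.39 × 2.15 = 0.3102 m³/s
w_3 = (7.4 − 3.3)/2 = 2.05 m; q_3 = 0.31 × 0.43 × 2.05 = 0.2733 m³/s
w_4 = (12.3 − 5.6)/2 = 3.35 m; q_4 = 0.38 × 0.50 × 3.35 = 0.6365 m³/s
w_5 = (13.4 − 7.4)/2 = 3 m; q_5 = 0.22 × 0.22 × 3 = 0.1452 m³/s
w_6 = (13.4 − 12.3)/2 = 0.55 m; q_6 = 0.17 × 0.16 × 0.55 = 0.01496 m³/s
Q = Σ qᵢ = 1.410 m³/s
= 1.410 × 1000 = 1410 L/s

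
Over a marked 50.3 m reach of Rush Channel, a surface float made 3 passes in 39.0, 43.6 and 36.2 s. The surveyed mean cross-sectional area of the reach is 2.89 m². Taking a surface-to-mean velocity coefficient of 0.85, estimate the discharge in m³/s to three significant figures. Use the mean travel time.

3.12 m³/s

t̄ = (39.0 + 43.6 + 36.2) / 3 = 39.6 s
v_surface = L / t̄ = 50.3 / 39.6 = 1.270 m/s
v_mean = 0.85 × 1.270 = 1.080 m/s
Q = A × v_mean = 2.89 × 1.080 = 3.120 m³/s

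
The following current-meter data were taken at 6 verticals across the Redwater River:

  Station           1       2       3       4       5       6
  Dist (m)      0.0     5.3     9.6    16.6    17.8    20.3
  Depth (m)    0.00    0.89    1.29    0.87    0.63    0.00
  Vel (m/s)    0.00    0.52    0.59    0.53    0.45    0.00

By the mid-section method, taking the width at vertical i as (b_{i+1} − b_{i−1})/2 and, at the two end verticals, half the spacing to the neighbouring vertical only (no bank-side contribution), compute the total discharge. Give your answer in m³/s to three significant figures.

8.94 m³/s

w_2 = (9.6 − 0.0)/2 = 4.8 m; q_2 = 0.52 × 0.89 × 4.8 = 2.221 m³/s
w_3 = (16.6 − 5.3)/2 = 5.65 m; q_3 = 0.59 × 1.29 × 5.65 = 4.300 m³/s
w_4 = (17.8 − 9.6)/2 = 4.1 m; q_4 = 0.53 × 0.87 × 4.1 = 1.891 m³/s
w_5 = (20.3 − 16.6)/2 = 1.85 m; q_5 = 0.45 × 0.63 × 1.85 = 0.5245 m³/s
Stations 1, 6 contribute zero (depth or velocity is 0).
Q = Σ qᵢ = 8.937 m³/s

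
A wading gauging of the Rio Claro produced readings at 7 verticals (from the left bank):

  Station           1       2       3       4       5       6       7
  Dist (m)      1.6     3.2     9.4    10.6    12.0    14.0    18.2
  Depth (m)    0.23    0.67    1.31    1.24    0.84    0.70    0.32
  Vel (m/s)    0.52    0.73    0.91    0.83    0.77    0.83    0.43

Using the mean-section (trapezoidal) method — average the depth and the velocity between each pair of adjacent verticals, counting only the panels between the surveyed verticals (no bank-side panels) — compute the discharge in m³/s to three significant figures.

Panel 1-2: Δb = 1.6 m, d̄ = (0.23+0.67)/2 = 0.45, v̄ = (0.52+0.73)/2 = 0.625 → q = 1.6×0.45×0.625 = 0.4500 m³/s
Panel 2-3: Δb = 6.2 m, d̄ = (0.67+1.31)/2 = 0.99, v̄ = (0.73+0.91)/2 = 0.82 → q = 6.2×0.99×0.82 = 5.033 m³/s
Panel 3-4: Δb = 1.2 m, d̄ = (1.31+1.24)/2 = 1.275, v̄ = (0.91+0.83)/2 = 0.87 → q = 1.2×1.275×0.87 = 1.331 m³/s
Panel 4-5: Δb = 1.4 m, d̄ = (1.24+0.84)/2 = 1.04, v̄ = (0.83+0.77)/2 = 0.8 → q = 1.4×1.04×0.8 = 1.165 m³/s
Panel 5-6: Δb = 2 m, d̄ = (0.84+0.70)/2 = 0.77, v̄ = (0.77+0.83)/2 = 0.8 → q = 2×0.77×0.8 = 1.232 m³/s
Panel 6-7: Δb = 4.2 m, d̄ = (0.70+0.32)/2 = 0.51, v̄ = (0.83+0.43)/2 = 0.63 → q = 4.2×0.51×0.63 = 1.349 m³/s
Q = Σ q = 10.56 m³/s

10.6 m³/s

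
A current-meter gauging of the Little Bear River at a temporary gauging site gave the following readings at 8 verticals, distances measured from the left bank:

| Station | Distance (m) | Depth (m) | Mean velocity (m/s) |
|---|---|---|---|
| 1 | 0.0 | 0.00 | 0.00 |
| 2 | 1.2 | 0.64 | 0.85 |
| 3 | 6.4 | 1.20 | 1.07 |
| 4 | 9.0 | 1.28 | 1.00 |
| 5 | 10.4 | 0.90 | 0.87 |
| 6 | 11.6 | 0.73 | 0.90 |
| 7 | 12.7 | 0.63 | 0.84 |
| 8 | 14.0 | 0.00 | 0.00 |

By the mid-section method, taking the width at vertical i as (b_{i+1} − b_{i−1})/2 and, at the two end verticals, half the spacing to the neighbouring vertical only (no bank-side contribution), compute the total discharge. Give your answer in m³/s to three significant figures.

w_2 = (6.4 − 0.0)/2 = 3.2 m; q_2 = 0.85 × 0.64 × 3.2 = 1.741 m³/s
w_3 = (9.0 − 1.2)/2 = 3.9 m; q_3 = 1.07 × 1.20 × 3.9 = 5.008 m³/s
w_4 = (10.4 − 6.4)/2 = 2 m; q_4 = 1.00 × 1.28 × 2 = 2.560 m³/s
w_5 = (11.6 − 9.0)/2 = 1.3 m; q_5 = 0.87 × 0.90 × 1.3 = 1.018 m³/s
w_6 = (12.7 − 10.4)/2 = 1.15 m; q_6 = 0.90 × 0.73 × 1.15 = 0.7556 m³/s
w_7 = (14.0 − 11.6)/2 = 1.2 m; q_7 = 0.84 × 0.63 × 1.2 = 0.6350 m³/s
Stations 1, 8 contribute zero (depth or velocity is 0).
Q = Σ qᵢ = 11.72 m³/s

11.7 m³/s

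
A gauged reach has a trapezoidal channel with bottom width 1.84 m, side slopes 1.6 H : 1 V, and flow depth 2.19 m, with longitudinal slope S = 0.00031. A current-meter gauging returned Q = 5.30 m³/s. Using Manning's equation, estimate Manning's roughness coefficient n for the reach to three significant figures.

A = (b + z·y)·y = (1.84 + 1.6×2.19)×2.19 = 11.70 m²
P = b + 2y√(1+z²) = 1.84 + 2×2.19×√(1+1.6²) = 10.10 m
R = A/P = 11.70/10.10 = 1.158 m
n = (1/Q)·A·R^(2/3)·S^(1/2) = (1/5.30) × 11.70 × 1.103 × 0.01761 = 0.04288

0.0429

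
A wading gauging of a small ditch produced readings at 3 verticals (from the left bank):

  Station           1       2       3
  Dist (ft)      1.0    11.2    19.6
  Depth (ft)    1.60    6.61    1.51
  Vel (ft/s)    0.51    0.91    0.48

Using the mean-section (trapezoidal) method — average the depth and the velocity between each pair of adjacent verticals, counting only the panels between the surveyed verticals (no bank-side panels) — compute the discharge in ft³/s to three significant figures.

Panel 1-2: Δb = 10.2 ft, d̄ = (1.60+6.61)/2 = 4.105, v̄ = (0.51+0.91)/2 = 0.71 → q = 10.2×4.105×0.71 = 29.73 ft³/s
Panel 2-3: Δb = 8.4 ft, d̄ = (6.61+1.51)/2 = 4.06, v̄ = (0.91+0.48)/2 = 0.695 → q = 8.4×4.06×0.695 = 23.70 ft³/s
Q = Σ q = 53.43 ft³/s

53.4 ft³/s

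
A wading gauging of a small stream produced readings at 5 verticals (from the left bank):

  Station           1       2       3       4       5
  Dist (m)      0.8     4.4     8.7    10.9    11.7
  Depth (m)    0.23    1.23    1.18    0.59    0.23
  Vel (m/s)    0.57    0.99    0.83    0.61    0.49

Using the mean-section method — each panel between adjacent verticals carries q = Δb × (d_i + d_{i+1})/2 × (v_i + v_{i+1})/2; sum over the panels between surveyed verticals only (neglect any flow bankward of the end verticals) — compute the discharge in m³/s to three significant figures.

Panel 1-2: Δb = 3.6 m, d̄ = (0.23+1.23)/2 = 0.73, v̄ = (0.57+0.99)/2 = 0.78 → q = 3.6×0.73×0.78 = 2.050 m³/s
Panel 2-3: Δb = 4.3 m, d̄ = (1.23+1.18)/2 = 1.205, v̄ = (0.99+0.83)/2 = 0.91 → q = 4.3×1.205×0.91 = 4.715 m³/s
Panel 3-4: Δb = 2.2 m, d̄ = (1.18+0.59)/2 = 0.885, v̄ = (0.83+0.61)/2 = 0.72 → q = 2.2×0.885×0.72 = 1.402 m³/s
Panel 4-5: Δb = 0.8 m, d̄ = (0.59+0.23)/2 = 0.41, v̄ = (0.61+0.49)/2 = 0.55 → q = 0.8×0.41×0.55 = 0.1804 m³/s
Q = Σ q = 8.347 m³/s

8.35 m³/s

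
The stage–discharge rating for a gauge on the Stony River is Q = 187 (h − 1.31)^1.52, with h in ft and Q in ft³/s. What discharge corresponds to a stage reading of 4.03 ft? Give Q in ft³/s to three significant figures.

Q = 187 × (4.03 − 1.31)^1.52 = 187 × 2.72^1.52 = 855.8 ft³/s

856 ft³/s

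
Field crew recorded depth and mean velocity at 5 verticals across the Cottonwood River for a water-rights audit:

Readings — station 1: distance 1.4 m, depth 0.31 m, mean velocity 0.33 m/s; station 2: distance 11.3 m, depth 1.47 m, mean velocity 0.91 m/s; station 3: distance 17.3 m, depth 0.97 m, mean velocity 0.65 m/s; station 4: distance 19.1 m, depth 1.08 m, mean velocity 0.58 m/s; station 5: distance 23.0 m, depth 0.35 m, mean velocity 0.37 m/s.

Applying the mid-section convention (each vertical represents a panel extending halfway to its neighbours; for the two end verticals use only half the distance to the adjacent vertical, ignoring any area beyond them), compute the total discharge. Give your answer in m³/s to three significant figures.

15.6 m³/s

w_1 = (11.3 − 1.4)/2 = 4.95 m; q_1 = 0.33 × 0.31 × 4.95 = 0.5064 m³/s
w_2 = (17.3 − 1.4)/2 = 7.95 m; q_2 = 0.91 × 1.47 × 7.95 = 10.63 m³/s
w_3 = (19.1 − 11.3)/2 = 3.9 m; q_3 = 0.65 × 0.97 × 3.9 = 2.459 m³/s
w_4 = (23.0 − 17.3)/2 = 2.85 m; q_4 = 0.58 × 1.08 × 2.85 = 1.785 m³/s
w_5 = (23.0 − 19.1)/2 = 1.95 m; q_5 = 0.37 × 0.35 × 1.95 = 0.2525 m³/s
Q = Σ qᵢ = 15.64 m³/s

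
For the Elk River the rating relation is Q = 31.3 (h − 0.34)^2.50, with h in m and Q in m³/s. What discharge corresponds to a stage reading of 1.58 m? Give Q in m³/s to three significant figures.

Q = 31.3 × (1.58 − 0.34)^2.50 = 31.3 × 1.24^2.50 = 53.59 m³/s

53.6 m³/s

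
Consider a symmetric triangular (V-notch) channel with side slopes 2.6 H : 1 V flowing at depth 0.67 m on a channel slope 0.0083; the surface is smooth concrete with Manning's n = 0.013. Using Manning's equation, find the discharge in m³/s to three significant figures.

3.77 m³/s

A = z·y² = 2.6×0.67² = 1.167 m²
P = 2y√(1+z²) = 2×0.67×√(1+2.6²) = 3.733 m
R = A/P = 1.167/3.733 = 0.3127 m
Q = (1/n)·A·R^(2/3)·S^(1/2) = (1/0.013) × 1.167 × 0.3127^(2/3) × 0.0083^(1/2) = 3.768 m³/s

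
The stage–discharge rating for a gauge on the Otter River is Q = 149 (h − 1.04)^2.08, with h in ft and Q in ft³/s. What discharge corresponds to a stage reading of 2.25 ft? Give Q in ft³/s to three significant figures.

222 ft³/s

Q = 149 × (2.25 − 1.04)^2.08 = 149 × 1.21^2.08 = 221.5 ft³/s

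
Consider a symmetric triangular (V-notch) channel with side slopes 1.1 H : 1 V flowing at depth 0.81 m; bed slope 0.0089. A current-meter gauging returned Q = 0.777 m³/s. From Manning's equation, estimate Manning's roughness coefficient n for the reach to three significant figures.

A = z·y² = 1.1×0.81² = 0.7217 m²
P = 2y√(1+z²) = 2×0.81×√(1+1.1²) = 2.408 m
R = A/P = 0.7217/2.408 = 0.2997 m
n = (1/Q)·A·R^(2/3)·S^(1/2) = (1/0.777) × 0.7217 × 0.4478 × 0.09434 = 0.03924

0.0392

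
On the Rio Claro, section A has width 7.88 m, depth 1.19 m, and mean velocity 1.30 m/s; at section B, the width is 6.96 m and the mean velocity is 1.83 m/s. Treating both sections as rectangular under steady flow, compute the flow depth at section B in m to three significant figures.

Q = A₁V₁ = (7.88×1.19) × 1.30 = 12.19 m³/s
d₂ = Q/(b₂ V₂) = 12.19/(6.96×1.83) = 0.9571 m

0.957 m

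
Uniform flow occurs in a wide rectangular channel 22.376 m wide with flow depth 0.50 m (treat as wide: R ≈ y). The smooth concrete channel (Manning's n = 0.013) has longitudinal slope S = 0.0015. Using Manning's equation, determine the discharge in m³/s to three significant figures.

21.0 m³/s

A = b·y = 22.376 × 0.50 = 11.19 m²
Wide channel: R ≈ y = 0.50 m
Q = (1/n)·A·R^(2/3)·S^(1/2) = (1/0.013) × 11.19 × 0.5000^(2/3) × 0.0015^(1/2) = 21.00 m³/s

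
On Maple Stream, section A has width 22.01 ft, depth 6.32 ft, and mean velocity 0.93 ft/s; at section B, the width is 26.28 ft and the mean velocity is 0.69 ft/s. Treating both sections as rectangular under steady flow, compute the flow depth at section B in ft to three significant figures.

7.13 ft

Q = A₁V₁ = (22.01×6.32) × 0.93 = 129.4 ft³/s
d₂ = Q/(b₂ V₂) = 129.4/(26.28×0.69) = 7.134 ft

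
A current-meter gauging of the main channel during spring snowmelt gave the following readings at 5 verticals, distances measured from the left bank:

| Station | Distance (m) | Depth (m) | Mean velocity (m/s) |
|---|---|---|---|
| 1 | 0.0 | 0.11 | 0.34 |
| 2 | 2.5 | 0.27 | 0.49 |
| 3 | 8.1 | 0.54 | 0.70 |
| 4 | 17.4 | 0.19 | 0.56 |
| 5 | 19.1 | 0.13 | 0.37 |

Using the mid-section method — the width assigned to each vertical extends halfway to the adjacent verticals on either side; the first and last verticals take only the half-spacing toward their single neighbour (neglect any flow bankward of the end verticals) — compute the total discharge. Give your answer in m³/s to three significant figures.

w_1 = (2.5 − 0.0)/2 = 1.25 m; q_1 = 0.34 × 0.11 × 1.25 = 0.04675 m³/s
w_2 = (8.1 − 0.0)/2 = 4.05 m; q_2 = 0.49 × 0.27 × 4.05 = 0.5358 m³/s
w_3 = (17.4 − 2.5)/2 = 7.45 m; q_3 = 0.70 × 0.54 × 7.45 = 2.816 m³/s
w_4 = (19.1 − 8.1)/2 = 5.5 m; q_4 = 0.56 × 0.19 × 5.5 = 0.5852 m³/s
w_5 = (19.1 − 17.4)/2 = 0.85 m; q_5 = 0.37 × 0.13 × 0.85 = 0.04089 m³/s
Q = Σ qᵢ = 4.025 m³/s

4.02 m³/s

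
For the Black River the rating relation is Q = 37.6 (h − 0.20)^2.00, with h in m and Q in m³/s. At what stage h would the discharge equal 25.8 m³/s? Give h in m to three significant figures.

1.03 m

h − h₀ = (Q/C)^(1/b) = (25.8/37.6)^(1/2.00) = 0.8284 m
h = 0.20 + 0.8284 = 1.028 m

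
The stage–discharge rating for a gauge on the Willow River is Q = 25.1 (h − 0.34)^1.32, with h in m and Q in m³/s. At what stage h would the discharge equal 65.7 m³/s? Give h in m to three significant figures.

2.41 m

h − h₀ = (Q/C)^(1/b) = (65.7/25.1)^(1/1.32) = 2.073 m
h = 0.34 + 2.073 = 2.413 m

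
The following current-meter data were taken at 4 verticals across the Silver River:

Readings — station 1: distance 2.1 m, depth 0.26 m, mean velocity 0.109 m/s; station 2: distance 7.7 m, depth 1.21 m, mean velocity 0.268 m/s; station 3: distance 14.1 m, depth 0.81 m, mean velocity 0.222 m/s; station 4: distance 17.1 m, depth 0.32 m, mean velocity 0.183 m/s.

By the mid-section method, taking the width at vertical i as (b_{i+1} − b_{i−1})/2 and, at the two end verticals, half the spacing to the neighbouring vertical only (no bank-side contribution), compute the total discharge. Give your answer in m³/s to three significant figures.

w_1 = (7.7 − 2.1)/2 = 2.8 m; q_1 = 0.109 × 0.26 × 2.8 = 0.07935 m³/s
w_2 = (14.1 − 2.1)/2 = 6 m; q_2 = 0.268 × 1.21 × 6 = 1.946 m³/s
w_3 = (17.1 − 7.7)/2 = 4.7 m; q_3 = 0.222 × 0.81 × 4.7 = 0.8452 m³/s
w_4 = (17.1 − 14.1)/2 = 1.5 m; q_4 = 0.183 × 0.32 × 1.5 = 0.08784 m³/s
Q = Σ qᵢ = 2.958 m³/s

2.96 m³/s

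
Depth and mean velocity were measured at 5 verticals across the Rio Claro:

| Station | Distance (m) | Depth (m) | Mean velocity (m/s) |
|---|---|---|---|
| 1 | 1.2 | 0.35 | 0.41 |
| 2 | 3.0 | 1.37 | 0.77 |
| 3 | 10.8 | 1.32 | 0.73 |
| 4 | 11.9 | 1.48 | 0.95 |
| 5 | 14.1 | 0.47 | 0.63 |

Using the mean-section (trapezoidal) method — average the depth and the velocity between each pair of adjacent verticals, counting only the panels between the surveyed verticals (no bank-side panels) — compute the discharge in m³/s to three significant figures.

11.8 m³/s

Panel 1-2: Δb = 1.8 m, d̄ = (0.35+1.37)/2 = 0.86, v̄ = (0.41+0.77)/2 = 0.59 → q = 1.8×0.86×0.59 = 0.9133 m³/s
Panel 2-3: Δb = 7.8 m, d̄ = (1.37+1.32)/2 = 1.345, v̄ = (0.77+0.73)/2 = 0.75 → q = 7.8×1.345×0.75 = 7.868 m³/s
Panel 3-4: Δb = 1.1 m, d̄ = (1.32+1.48)/2 = 1.4, v̄ = (0.73+0.95)/2 = 0.84 → q = 1.1×1.4×0.84 = 1.294 m³/s
Panel 4-5: Δb = 2.2 m, d̄ = (1.48+0.47)/2 = 0.975, v̄ = (0.95+0.63)/2 = 0.79 → q = 2.2×0.975×0.79 = 1.695 m³/s
Q = Σ q = 11.77 m³/s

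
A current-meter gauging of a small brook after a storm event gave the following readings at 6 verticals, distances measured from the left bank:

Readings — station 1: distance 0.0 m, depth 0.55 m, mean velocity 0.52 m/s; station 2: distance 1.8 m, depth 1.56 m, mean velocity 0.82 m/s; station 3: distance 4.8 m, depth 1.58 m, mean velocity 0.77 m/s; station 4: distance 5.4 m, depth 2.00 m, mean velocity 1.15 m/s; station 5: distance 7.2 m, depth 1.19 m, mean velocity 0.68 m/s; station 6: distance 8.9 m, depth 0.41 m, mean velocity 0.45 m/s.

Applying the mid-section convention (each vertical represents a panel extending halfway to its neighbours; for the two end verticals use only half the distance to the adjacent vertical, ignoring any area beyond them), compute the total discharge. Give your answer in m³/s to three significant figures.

w_1 = (1.8 − 0.0)/2 = 0.9 m; q_1 = 0.52 × 0.55 × 0.9 = 0.2574 m³/s
w_2 = (4.8 − 0.0)/2 = 2.4 m; q_2 = 0.82 × 1.56 × 2.4 = 3.070 m³/s
w_3 = (5.4 − 1.8)/2 = 1.8 m; q_3 = 0.77 × 1.58 × 1.8 = 2.190 m³/s
w_4 = (7.2 − 4.8)/2 = 1.2 m; q_4 = 1.15 × 2.00 × 1.2 = 2.760 m³/s
w_5 = (8.9 − 5.4)/2 = 1.75 m; q_5 = 0.68 × 1.19 × 1.75 = 1.416 m³/s
w_6 = (8.9 − 7.2)/2 = 0.85 m; q_6 = 0.45 × 0.41 × 0.85 = 0.1568 m³/s
Q = Σ qᵢ = 9.850 m³/s

9.85 m³/s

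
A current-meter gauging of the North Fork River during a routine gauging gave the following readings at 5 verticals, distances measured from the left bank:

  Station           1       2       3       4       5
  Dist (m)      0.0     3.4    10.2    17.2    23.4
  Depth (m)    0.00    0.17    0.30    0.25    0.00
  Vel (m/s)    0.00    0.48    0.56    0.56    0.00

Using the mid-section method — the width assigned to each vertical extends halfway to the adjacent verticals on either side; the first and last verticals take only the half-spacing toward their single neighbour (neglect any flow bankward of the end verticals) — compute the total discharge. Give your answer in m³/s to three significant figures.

2.50 m³/s

w_2 = (10.2 − 0.0)/2 = 5.1 m; q_2 = 0.48 × 0.17 × 5.1 = 0.4162 m³/s
w_3 = (17.2 − 3.4)/2 = 6.9 m; q_3 = 0.56 × 0.30 × 6.9 = 1.159 m³/s
w_4 = (23.4 − 10.2)/2 = 6.6 m; q_4 = 0.56 × 0.25 × 6.6 = 0.9240 m³/s
Stations 1, 5 contribute zero (depth or velocity is 0).
Q = Σ qᵢ = 2.499 m³/s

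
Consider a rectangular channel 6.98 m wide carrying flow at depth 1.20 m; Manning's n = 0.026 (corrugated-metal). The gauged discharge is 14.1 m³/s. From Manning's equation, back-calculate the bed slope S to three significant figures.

A = b·y = 6.98 × 1.20 = 8.376 m²
P = b + 2y = 6.98 + 2×1.20 = 9.380 m
R = A/P = 8.376/9.380 = 0.8930 m
S = (Q·n / (1·A·R^(2/3)))² = (14.1×0.026 / (1×8.376×0.9273))² = 0.002228

0.00223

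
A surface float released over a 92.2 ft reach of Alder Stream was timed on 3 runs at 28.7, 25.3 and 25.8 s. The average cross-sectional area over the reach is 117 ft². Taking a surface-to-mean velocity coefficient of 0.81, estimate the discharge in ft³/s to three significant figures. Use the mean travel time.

t̄ = (28.7 + 25.3 + 25.8) / 3 = 26.6 s
v_surface = L / t̄ = 92.2 / 26.6 = 3.466 ft/s
v_mean = 0.81 × 3.466 = 2.808 ft/s
Q = A × v_mean = 117 × 2.808 = 328.5 ft³/s

328 ft³/s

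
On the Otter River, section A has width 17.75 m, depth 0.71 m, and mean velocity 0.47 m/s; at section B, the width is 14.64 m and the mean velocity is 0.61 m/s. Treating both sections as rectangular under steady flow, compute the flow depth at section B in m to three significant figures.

Q = A₁V₁ = (17.75×0.71) × 0.47 = 5.923 m³/s
d₂ = Q/(b₂ V₂) = 5.923/(14.64×0.61) = 0.6633 m

0.663 m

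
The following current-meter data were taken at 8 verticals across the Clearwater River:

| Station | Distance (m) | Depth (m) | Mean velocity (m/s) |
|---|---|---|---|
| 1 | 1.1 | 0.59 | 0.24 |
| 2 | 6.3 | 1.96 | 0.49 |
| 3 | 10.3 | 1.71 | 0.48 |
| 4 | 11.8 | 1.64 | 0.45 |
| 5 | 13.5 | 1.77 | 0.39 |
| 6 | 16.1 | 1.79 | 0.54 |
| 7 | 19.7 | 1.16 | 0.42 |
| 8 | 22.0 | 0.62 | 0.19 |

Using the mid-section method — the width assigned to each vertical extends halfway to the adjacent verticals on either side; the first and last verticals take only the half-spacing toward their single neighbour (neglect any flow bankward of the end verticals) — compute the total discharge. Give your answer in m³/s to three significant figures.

w_1 = (6.3 − 1.1)/2 = 2.6 m; q_1 = 0.24 × 0.59 × 2.6 = 0.3682 m³/s
w_2 = (10.3 − 1.1)/2 = 4.6 m; q_2 = 0.49 × 1.96 × 4.6 = 4.418 m³/s
w_3 = (11.8 − 6.3)/2 = 2.75 m; q_3 = 0.48 × 1.71 × 2.75 = 2.257 m³/s
w_4 = (13.5 − 10.3)/2 = 1.6 m; q_4 = 0.45 × 1.64 × 1.6 = 1.181 m³/s
w_5 = (16.1 − 11.8)/2 = 2.15 m; q_5 = 0.39 × 1.77 × 2.15 = 1.484 m³/s
w_6 = (19.7 − 13.5)/2 = 3.1 m; q_6 = 0.54 × 1.79 × 3.1 = 2.996 m³/s
w_7 = (22.0 − 16.1)/2 = 2.95 m; q_7 = 0.42 × 1.16 × 2.95 = 1.437 m³/s
w_8 = (22.0 − 19.7)/2 = 1.15 m; q_8 = 0.19 × 0.62 × 1.15 = 0.1355 m³/s
Q = Σ qᵢ = 14.28 m³/s

14.3 m³/s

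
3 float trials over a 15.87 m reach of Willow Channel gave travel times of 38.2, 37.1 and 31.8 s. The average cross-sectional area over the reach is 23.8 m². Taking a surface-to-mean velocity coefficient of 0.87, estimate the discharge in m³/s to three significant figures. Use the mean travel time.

t̄ = (38.2 + 37.1 + 31.8) / 3 = 35.7 s
v_surface = L / t̄ = 15.87 / 35.7 = 0.4445 m/s
v_mean = 0.87 × 0.4445 = 0.3867 m/s
Q = A × v_mean = 23.8 × 0.3867 = 9.205 m³/s

9.20 m³/s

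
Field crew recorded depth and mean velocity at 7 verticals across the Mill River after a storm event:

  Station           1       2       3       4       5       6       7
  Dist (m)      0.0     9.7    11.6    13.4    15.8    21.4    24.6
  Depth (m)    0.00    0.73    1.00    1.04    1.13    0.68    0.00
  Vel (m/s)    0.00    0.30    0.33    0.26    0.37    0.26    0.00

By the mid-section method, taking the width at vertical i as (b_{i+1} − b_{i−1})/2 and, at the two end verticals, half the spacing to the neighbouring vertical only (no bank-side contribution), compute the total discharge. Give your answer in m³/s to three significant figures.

w_2 = (11.6 − 0.0)/2 = 5.8 m; q_2 = 0.30 × 0.73 × 5.8 = 1.270 m³/s
w_3 = (13.4 − 9.7)/2 = 1.85 m; q_3 = 0.33 × 1.00 × 1.85 = 0.6105 m³/s
w_4 = (15.8 − 11.6)/2 = 2.1 m; q_4 = 0.26 × 1.04 × 2.1 = 0.5678 m³/s
w_5 = (21.4 − 13.4)/2 = 4 m; q_5 = 0.37 × 1.13 × 4 = 1.672 m³/s
w_6 = (24.6 − 15.8)/2 = 4.4 m; q_6 = 0.26 × 0.68 × 4.4 = 0.7779 m³/s
Stations 1, 7 contribute zero (depth or velocity is 0).
Q = Σ qᵢ = 4.899 m³/s

4.90 m³/s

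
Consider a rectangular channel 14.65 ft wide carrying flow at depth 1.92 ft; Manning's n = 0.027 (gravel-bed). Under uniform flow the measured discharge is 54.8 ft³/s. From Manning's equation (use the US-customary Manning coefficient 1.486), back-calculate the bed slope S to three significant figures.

A = b·y = 14.65 × 1.92 = 28.13 ft²
P = b + 2y = 14.65 + 2×1.92 = 18.49 ft
R = A/P = 28.13/18.49 = 1.521 ft
S = (Q·n / (1.486·A·R^(2/3)))² = (54.8×0.027 / (1.486×28.13×1.323))² = 0.0007162

0.000716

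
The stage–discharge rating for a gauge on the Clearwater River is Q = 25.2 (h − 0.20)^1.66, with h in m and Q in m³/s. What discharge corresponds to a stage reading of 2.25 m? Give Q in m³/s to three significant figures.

Q = 25.2 × (2.25 − 0.20)^1.66 = 25.2 × 2.05^1.66 = 82.97 m³/s

83.0 m³/s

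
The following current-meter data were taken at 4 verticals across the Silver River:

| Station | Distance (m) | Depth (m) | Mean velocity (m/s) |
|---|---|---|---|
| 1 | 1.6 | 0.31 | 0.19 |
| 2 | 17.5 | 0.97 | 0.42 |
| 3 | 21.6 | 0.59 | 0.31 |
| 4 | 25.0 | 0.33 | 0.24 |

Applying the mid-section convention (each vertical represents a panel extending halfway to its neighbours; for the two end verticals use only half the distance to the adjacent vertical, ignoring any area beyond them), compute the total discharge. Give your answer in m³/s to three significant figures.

5.36 m³/s

w_1 = (17.5 − 1.6)/2 = 7.95 m; q_1 = 0.19 × 0.31 × 7.95 = 0.4683 m³/s
w_2 = (21.6 − 1.6)/2 = 10 m; q_2 = 0.42 × 0.97 × 10 = 4.074 m³/s
w_3 = (25.0 − 17.5)/2 = 3.75 m; q_3 = 0.31 × 0.59 × 3.75 = 0.6859 m³/s
w_4 = (25.0 − 21.6)/2 = 1.7 m; q_4 = 0.24 × 0.33 × 1.7 = 0.1346 m³/s
Q = Σ qᵢ = 5.363 m³/s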